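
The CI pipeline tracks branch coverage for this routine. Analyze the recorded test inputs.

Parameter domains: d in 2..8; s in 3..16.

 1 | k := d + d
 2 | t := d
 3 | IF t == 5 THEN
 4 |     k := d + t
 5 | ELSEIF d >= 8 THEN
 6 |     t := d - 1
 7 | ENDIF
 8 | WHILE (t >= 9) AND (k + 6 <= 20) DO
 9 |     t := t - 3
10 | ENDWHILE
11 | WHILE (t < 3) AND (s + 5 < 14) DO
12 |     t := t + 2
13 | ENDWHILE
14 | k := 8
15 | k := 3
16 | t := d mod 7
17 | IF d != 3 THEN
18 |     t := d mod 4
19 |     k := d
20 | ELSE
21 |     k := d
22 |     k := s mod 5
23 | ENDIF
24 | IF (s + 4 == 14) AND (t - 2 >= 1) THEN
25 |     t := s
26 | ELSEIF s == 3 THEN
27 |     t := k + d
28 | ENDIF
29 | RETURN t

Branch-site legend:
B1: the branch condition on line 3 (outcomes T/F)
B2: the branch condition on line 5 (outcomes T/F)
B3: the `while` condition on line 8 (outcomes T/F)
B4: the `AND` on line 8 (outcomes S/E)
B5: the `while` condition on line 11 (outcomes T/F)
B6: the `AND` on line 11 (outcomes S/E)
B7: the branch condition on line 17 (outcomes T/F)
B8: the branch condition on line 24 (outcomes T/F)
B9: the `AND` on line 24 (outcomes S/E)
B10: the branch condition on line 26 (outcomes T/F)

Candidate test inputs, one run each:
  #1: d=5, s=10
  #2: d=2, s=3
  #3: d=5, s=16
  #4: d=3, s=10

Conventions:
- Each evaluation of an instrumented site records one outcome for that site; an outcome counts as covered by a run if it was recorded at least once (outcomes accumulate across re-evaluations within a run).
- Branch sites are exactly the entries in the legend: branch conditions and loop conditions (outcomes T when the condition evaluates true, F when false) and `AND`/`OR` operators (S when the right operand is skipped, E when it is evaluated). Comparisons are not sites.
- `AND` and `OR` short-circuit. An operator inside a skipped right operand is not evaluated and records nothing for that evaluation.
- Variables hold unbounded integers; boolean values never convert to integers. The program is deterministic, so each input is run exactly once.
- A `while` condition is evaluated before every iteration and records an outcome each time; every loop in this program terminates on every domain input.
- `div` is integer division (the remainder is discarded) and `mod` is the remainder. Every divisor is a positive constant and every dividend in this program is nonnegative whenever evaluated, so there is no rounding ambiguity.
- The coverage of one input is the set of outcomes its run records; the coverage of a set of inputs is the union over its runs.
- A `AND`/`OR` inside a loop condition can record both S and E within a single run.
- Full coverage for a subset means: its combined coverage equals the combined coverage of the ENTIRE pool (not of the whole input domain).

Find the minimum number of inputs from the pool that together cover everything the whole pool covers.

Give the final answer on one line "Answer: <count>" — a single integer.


input #1, d=5, s=10: outcomes B1=T, B3=F, B4=S, B5=F, B6=S, B7=T, B8=F, B9=E, B10=F
input #2, d=2, s=3: outcomes B1=F, B2=F, B3=F, B4=S, B5=T, B5=F, B6=S, B6=E, B7=T, B8=F, B9=S, B10=T
input #3, d=5, s=16: outcomes B1=T, B3=F, B4=S, B5=F, B6=S, B7=T, B8=F, B9=S, B10=F
input #4, d=3, s=10: outcomes B1=F, B2=F, B3=F, B4=S, B5=F, B6=S, B7=F, B8=T, B9=E
together the pool reaches 17 outcomes: B1=T, B1=F, B2=F, B3=F, B4=S, B5=T, B5=F, B6=S, B6=E, B7=T, B7=F, B8=T, B8=F, B9=S, B9=E, B10=T, B10=F
no size-1 subset reaches all 17 outcomes (best union: 12/17)
no size-2 subset reaches all 17 outcomes (best union: 15/17)
the canonical winner is {1, 2, 4}: size 3, full 17-outcome coverage, earliest index list among size-3 covers
Answer: 3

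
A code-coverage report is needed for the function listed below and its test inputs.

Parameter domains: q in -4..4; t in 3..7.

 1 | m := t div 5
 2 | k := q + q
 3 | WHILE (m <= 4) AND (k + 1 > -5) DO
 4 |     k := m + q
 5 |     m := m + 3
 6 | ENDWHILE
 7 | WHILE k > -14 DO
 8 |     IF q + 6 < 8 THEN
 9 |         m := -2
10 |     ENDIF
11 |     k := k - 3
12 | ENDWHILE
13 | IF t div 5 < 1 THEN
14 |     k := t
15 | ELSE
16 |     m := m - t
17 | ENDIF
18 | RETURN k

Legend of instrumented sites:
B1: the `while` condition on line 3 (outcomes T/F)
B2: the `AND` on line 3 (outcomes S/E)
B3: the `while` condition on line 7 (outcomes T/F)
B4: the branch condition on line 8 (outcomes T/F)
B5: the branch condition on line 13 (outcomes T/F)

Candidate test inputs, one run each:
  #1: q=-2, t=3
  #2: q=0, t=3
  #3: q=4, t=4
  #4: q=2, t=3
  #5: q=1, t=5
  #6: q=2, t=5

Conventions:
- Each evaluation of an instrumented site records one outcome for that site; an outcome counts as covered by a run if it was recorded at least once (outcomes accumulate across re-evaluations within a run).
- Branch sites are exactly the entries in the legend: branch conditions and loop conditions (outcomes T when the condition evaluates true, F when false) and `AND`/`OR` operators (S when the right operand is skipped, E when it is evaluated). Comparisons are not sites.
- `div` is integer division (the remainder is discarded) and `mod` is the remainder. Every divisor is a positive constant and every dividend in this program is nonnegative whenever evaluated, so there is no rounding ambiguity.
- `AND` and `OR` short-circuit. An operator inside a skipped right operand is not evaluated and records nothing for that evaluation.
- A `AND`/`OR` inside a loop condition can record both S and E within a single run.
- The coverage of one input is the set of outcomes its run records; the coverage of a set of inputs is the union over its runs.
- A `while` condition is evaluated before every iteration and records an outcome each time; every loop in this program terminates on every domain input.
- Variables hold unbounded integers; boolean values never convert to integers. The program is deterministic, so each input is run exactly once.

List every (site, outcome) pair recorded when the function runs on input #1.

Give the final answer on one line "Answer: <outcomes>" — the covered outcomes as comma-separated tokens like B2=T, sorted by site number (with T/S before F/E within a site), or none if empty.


Tracing the run of input #1 (q=-2, t=3):
  B2->E, B1->T, B2->E, B1->T, B2->S, B1->F, B3->T, B4->T, B3->T, B4->T
  B3->T, B4->T, B3->T, B4->T, B3->T, B4->T, B3->F, B5->T
deduplicating events, the covered set is: B1=T, B1=F, B2=S, B2=E, B3=T, B3=F, B4=T, B5=T
Answer: B1=T, B1=F, B2=S, B2=E, B3=T, B3=F, B4=T, B5=T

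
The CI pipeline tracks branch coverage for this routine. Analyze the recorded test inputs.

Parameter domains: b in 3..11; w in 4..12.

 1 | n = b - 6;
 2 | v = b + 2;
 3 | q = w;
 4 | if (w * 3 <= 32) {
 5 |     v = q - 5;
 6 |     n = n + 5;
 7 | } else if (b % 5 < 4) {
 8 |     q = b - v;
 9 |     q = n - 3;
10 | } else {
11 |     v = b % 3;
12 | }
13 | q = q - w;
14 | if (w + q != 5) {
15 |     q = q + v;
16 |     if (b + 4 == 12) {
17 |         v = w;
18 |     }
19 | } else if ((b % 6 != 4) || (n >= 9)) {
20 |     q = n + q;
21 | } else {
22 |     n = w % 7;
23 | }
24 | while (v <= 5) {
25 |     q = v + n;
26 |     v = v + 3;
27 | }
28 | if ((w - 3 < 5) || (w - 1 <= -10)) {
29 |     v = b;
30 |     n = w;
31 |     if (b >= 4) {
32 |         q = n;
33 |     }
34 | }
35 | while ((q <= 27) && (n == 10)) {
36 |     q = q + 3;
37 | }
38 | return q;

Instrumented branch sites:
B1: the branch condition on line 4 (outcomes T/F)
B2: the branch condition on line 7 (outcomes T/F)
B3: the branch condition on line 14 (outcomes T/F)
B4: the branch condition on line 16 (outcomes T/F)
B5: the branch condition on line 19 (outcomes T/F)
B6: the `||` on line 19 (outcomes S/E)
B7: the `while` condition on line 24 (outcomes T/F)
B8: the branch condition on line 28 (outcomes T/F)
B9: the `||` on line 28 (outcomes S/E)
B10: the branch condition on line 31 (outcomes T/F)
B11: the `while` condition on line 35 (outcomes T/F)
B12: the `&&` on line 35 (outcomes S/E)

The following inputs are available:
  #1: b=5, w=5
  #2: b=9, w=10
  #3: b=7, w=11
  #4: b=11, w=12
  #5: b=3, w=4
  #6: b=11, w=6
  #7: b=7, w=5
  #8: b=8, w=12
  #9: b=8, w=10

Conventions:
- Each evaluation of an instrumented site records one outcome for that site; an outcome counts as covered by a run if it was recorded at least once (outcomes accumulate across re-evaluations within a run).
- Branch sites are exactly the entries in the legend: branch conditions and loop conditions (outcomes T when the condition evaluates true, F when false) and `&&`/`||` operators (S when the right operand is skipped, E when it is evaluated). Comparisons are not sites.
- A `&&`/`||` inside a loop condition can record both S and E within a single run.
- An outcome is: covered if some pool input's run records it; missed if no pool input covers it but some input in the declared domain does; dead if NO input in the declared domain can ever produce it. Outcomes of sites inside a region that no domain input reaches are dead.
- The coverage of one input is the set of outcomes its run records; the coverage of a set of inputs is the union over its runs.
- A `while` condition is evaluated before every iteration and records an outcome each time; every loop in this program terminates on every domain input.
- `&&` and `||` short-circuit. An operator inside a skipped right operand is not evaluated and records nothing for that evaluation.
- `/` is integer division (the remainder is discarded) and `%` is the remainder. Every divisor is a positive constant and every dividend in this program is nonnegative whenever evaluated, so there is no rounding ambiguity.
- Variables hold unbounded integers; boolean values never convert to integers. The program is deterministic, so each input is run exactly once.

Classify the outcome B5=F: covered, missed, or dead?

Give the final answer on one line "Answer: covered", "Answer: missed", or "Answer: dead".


no pool input records B5=F
but domain input (b=4, w=5) does record it -> reachable, so missed
Answer: missed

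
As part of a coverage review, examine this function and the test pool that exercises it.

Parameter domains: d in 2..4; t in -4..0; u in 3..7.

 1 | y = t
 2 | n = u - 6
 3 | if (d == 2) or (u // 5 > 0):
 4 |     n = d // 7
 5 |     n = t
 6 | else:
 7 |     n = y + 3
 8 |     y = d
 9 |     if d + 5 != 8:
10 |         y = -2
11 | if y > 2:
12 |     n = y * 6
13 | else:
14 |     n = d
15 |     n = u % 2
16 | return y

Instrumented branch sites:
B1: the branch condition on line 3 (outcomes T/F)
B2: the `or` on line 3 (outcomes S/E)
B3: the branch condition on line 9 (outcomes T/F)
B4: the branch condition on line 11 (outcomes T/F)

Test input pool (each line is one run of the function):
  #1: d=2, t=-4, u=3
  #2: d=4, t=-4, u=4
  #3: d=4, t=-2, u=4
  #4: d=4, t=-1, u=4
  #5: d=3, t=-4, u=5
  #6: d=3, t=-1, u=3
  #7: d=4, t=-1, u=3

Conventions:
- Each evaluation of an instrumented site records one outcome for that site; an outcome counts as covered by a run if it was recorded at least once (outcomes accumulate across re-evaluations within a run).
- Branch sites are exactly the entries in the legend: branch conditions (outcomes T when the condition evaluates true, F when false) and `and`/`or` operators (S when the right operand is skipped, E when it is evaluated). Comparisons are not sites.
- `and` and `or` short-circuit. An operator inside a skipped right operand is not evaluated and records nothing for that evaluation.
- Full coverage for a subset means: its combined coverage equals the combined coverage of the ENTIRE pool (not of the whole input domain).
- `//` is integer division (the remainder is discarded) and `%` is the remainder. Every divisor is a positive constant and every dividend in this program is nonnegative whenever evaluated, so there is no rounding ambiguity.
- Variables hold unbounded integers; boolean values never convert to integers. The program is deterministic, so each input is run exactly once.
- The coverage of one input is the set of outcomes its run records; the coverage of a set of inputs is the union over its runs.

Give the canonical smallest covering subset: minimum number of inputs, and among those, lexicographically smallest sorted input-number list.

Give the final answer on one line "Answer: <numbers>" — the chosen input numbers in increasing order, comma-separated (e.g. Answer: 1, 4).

test 1 (d=2, t=-4, u=3) fires B2->S, B1->T, B4->F; hits B1=T, B2=S, B4=F
test 2 (d=4, t=-4, u=4) fires B2->E, B1->F, B3->T, B4->F; hits B1=F, B2=E, B3=T, B4=F
test 3 (d=4, t=-2, u=4) fires B2->E, B1->F, B3->T, B4->F; hits B1=F, B2=E, B3=T, B4=F
test 4 (d=4, t=-1, u=4) fires B2->E, B1->F, B3->T, B4->F; hits B1=F, B2=E, B3=T, B4=F
test 5 (d=3, t=-4, u=5) fires B2->E, B1->T, B4->F; hits B1=T, B2=E, B4=F
test 6 (d=3, t=-1, u=3) fires B2->E, B1->F, B3->F, B4->T; hits B1=F, B2=E, B3=F, B4=T
test 7 (d=4, t=-1, u=3) fires B2->E, B1->F, B3->T, B4->F; hits B1=F, B2=E, B3=T, B4=F
union over all inputs: B1=T, B1=F, B2=S, B2=E, B3=T, B3=F, B4=T, B4=F (8 outcomes)
no size-1 subset reaches all 8 outcomes (best union: 4/8)
no size-2 subset reaches all 8 outcomes (best union: 7/8)
size 3: inputs {1, 2, 6} cover all 8 outcomes, and no lexicographically smaller subset of this size does

Answer: 1, 2, 6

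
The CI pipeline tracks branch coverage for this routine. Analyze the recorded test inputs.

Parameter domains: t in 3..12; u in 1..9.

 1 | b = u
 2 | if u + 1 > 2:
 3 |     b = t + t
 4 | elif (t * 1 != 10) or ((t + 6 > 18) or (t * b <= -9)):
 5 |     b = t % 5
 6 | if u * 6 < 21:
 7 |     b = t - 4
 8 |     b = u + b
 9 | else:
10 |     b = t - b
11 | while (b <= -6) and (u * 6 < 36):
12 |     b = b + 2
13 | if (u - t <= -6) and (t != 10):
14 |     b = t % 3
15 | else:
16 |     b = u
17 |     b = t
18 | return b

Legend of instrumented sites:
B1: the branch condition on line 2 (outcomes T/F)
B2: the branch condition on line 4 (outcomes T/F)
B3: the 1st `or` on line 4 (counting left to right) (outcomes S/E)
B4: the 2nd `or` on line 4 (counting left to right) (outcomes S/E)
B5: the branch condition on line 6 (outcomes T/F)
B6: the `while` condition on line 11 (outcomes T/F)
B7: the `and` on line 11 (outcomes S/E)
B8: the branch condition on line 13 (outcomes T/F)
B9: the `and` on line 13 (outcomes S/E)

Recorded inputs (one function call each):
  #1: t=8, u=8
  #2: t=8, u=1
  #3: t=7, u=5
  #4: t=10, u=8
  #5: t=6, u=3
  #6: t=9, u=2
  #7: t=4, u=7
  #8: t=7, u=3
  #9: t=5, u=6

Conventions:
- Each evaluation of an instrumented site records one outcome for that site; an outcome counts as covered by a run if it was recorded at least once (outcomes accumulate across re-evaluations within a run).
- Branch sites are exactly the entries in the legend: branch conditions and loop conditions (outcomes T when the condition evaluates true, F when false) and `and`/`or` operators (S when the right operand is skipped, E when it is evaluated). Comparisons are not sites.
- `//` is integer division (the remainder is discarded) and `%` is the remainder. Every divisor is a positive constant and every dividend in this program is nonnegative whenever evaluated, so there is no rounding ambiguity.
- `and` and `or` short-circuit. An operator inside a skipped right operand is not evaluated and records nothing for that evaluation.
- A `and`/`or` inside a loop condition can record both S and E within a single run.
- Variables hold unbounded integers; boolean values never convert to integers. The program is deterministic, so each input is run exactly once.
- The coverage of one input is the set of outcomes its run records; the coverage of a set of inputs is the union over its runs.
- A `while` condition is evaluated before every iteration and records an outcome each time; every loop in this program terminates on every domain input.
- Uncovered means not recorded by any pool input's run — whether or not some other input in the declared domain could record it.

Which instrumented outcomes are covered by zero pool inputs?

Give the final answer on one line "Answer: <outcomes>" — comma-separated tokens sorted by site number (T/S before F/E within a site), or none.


run #1 (t=8, u=8) runs B1->T, B5->F, B7->E, B6->F, B9->S, B8->F; records B1=T, B5=F, B6=F, B7=E, B8=F, B9=S
run #2 (t=8, u=1) runs B1->F, B3->S, B2->T, B5->T, B7->S, B6->F, B9->E, B8->T; records B1=F, B2=T, B3=S, B5=T, B6=F, B7=S, B8=T, B9=E
run #3 (t=7, u=5) runs B1->T, B5->F, B7->E, B6->T, B7->S, B6->F, B9->S, B8->F; records B1=T, B5=F, B6=T, B6=F, B7=S, B7=E, B8=F, B9=S
run #4 (t=10, u=8) runs B1->T, B5->F, B7->E, B6->F, B9->S, B8->F; records B1=T, B5=F, B6=F, B7=E, B8=F, B9=S
run #5 (t=6, u=3) runs B1->T, B5->T, B7->S, B6->F, B9->S, B8->F; records B1=T, B5=T, B6=F, B7=S, B8=F, B9=S
run #6 (t=9, u=2) runs B1->T, B5->T, B7->S, B6->F, B9->E, B8->T; records B1=T, B5=T, B6=F, B7=S, B8=T, B9=E
run #7 (t=4, u=7) runs B1->T, B5->F, B7->S, B6->F, B9->S, B8->F; records B1=T, B5=F, B6=F, B7=S, B8=F, B9=S
run #8 (t=7, u=3) runs B1->T, B5->T, B7->S, B6->F, B9->S, B8->F; records B1=T, B5=T, B6=F, B7=S, B8=F, B9=S
run #9 (t=5, u=6) runs B1->T, B5->F, B7->S, B6->F, B9->S, B8->F; records B1=T, B5=F, B6=F, B7=S, B8=F, B9=S
union over the pool: B1=T, B1=F, B2=T, B3=S, B5=T, B5=F, B6=T, B6=F, B7=S, B7=E, B8=T, B8=F, B9=S, B9=E
uncovered (4 of 18): B2=F, B3=E, B4=S, B4=E
Answer: B2=F, B3=E, B4=S, B4=E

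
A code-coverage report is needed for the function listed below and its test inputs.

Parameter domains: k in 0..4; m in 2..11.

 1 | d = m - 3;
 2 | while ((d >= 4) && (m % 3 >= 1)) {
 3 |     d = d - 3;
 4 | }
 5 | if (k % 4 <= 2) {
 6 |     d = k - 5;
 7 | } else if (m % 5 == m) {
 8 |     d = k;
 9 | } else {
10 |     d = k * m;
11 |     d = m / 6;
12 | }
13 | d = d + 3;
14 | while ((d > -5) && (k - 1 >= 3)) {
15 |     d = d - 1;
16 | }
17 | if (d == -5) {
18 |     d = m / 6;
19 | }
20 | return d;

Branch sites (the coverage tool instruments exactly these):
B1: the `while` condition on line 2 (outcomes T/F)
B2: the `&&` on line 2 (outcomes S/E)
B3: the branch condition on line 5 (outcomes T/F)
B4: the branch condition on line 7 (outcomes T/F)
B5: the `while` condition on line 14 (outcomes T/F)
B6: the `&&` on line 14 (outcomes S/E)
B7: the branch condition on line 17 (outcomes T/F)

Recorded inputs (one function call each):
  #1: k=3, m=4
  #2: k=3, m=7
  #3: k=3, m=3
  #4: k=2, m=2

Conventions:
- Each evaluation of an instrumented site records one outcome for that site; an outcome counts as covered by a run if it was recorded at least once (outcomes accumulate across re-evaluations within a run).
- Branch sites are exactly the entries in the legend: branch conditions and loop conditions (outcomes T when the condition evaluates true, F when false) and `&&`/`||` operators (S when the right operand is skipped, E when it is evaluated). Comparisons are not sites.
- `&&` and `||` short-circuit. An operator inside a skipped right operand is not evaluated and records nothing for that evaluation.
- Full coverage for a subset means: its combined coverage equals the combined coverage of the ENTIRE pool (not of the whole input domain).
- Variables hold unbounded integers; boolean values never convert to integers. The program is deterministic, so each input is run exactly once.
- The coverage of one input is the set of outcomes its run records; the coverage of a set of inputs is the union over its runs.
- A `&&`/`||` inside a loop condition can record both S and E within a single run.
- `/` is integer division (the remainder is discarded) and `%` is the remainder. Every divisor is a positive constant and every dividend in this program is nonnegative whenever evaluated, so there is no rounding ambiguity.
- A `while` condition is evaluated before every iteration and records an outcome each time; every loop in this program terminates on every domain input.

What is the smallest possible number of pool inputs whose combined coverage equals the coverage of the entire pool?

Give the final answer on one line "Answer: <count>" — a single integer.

input #1 (k=3, m=4): events B2->S, B1->F, B3->F, B4->T, B6->E, B5->F, B7->F; covers B1=F, B2=S, B3=F, B4=T, B5=F, B6=E, B7=F
input #2 (k=3, m=7): events B2->E, B1->T, B2->S, B1->F, B3->F, B4->F, B6->E, B5->F, B7->F; covers B1=T, B1=F, B2=S, B2=E, B3=F, B4=F, B5=F, B6=E, B7=F
input #3 (k=3, m=3): events B2->S, B1->F, B3->F, B4->T, B6->E, B5->F, B7->F; covers B1=F, B2=S, B3=F, B4=T, B5=F, B6=E, B7=F
input #4 (k=2, m=2): events B2->S, B1->F, B3->T, B6->E, B5->F, B7->F; covers B1=F, B2=S, B3=T, B5=F, B6=E, B7=F
union over all inputs: B1=T, B1=F, B2=S, B2=E, B3=T, B3=F, B4=T, B4=F, B5=F, B6=E, B7=F (11 outcomes)
every size-1 subset falls short of the 11 outcomes (best: 9/11)
every size-2 subset falls short of the 11 outcomes (best: 10/11)
at size 3, {1, 2, 4} reaches all 11 outcomes; every lexicographically earlier size-3 subset fails

Answer: 3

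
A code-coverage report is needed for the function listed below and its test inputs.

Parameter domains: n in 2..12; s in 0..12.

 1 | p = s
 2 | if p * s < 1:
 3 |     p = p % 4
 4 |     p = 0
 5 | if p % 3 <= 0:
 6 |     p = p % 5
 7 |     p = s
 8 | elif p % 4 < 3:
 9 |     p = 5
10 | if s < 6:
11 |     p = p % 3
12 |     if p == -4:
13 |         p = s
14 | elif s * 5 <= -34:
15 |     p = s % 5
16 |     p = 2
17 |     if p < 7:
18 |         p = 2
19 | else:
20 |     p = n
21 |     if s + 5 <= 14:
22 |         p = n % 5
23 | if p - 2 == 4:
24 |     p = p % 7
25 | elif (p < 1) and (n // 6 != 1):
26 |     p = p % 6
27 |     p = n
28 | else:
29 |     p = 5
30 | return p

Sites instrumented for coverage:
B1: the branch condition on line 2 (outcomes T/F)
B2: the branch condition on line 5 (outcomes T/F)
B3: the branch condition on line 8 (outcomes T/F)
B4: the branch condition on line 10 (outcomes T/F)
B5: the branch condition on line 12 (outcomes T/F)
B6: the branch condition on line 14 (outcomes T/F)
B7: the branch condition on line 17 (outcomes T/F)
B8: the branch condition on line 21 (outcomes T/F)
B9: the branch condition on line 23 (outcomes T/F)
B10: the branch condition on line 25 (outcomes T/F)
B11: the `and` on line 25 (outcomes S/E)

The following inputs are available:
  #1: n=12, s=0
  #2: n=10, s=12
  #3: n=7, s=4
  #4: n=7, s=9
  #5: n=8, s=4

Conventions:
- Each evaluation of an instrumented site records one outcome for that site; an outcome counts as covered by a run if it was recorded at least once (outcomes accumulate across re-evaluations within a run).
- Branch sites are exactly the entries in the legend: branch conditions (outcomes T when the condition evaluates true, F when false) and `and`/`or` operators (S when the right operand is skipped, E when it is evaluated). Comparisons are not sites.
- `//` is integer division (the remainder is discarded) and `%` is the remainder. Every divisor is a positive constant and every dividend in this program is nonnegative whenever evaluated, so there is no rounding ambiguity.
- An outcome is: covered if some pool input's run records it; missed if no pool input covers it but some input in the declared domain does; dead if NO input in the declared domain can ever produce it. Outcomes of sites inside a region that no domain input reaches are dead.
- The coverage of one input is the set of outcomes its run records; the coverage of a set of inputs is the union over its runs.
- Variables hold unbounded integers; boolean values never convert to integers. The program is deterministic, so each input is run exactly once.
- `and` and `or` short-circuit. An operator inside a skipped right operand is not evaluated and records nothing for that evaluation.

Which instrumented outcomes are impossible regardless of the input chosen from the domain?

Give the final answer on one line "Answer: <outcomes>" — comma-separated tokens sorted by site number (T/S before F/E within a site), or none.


exhaustive pass over the 143-input domain:
  B5=T: zero occurrences over every domain input -> dead
  B6=T: zero occurrences over every domain input -> dead
  B7=T: zero occurrences over every domain input -> dead
  B7=F: zero occurrences over every domain input -> dead
  reachable outcomes have witnesses, e.g. B1=T (e.g. n=2, s=0), B1=F (e.g. n=2, s=1), B2=T (e.g. n=2, s=0), B2=F (e.g. n=2, s=1)
Answer: B5=T, B6=T, B7=T, B7=F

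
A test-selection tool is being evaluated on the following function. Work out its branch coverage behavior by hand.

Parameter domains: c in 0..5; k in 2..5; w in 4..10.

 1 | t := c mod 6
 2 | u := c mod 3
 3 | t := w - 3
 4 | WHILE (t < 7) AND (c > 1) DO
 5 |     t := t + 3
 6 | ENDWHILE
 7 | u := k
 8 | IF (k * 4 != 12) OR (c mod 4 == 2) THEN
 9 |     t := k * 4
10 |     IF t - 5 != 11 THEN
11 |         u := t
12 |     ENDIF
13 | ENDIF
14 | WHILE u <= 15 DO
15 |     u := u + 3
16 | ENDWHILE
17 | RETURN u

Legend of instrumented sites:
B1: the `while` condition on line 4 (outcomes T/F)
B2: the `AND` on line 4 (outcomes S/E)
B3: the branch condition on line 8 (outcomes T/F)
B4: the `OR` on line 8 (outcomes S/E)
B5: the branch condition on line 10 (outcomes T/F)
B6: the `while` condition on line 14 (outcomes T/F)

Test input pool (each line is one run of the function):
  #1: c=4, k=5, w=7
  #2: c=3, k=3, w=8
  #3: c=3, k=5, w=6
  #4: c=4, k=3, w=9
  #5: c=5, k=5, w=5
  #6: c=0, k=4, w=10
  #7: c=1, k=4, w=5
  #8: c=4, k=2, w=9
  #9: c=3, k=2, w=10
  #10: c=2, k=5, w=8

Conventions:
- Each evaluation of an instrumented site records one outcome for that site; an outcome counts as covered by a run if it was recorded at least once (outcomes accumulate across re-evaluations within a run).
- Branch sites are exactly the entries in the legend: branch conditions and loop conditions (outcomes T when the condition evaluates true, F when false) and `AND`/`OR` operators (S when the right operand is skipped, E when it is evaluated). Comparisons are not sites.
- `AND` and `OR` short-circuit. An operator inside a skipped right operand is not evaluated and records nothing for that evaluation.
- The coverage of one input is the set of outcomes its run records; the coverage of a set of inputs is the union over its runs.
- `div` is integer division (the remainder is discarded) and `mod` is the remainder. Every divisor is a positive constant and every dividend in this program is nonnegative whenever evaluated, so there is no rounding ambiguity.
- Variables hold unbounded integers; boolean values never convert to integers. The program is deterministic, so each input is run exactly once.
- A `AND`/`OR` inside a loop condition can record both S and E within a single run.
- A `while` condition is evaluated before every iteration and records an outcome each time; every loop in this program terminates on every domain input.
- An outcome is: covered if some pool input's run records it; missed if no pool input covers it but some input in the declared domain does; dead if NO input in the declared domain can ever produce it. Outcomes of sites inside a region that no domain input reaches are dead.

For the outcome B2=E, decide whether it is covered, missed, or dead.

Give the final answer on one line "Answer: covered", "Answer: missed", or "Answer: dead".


B2=E is recorded by pool input(s) 1, 2, 3, 4, 5, 7, 8, 10 -> covered
Answer: covered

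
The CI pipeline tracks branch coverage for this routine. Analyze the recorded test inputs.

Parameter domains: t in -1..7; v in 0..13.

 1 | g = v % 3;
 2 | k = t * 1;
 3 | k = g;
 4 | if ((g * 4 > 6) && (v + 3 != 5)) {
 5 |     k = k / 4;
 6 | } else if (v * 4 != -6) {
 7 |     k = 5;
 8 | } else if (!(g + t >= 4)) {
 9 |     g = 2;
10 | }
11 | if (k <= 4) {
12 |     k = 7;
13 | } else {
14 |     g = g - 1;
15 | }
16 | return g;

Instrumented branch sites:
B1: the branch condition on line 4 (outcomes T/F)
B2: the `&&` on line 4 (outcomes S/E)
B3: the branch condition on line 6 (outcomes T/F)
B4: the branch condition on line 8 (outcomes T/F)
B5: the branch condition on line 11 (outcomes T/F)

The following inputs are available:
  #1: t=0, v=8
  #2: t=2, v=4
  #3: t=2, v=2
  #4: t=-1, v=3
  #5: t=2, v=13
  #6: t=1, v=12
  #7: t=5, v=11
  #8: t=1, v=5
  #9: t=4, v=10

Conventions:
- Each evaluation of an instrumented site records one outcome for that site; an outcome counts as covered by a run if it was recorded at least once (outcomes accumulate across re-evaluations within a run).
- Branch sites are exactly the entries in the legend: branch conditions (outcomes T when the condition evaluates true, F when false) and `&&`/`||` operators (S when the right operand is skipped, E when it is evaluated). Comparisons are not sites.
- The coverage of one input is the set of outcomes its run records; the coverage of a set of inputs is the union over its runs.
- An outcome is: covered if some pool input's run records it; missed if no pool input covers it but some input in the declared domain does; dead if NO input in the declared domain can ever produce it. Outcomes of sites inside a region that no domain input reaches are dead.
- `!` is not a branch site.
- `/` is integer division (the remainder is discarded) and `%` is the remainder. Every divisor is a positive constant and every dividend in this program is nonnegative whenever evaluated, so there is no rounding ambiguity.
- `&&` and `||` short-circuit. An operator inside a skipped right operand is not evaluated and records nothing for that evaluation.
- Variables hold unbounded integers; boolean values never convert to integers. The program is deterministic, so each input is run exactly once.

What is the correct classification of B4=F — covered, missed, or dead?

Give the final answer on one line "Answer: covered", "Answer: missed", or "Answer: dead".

no pool input records B4=F
checking all 126 inputs in the declared domain: B4=F is never recorded -> dead

Answer: dead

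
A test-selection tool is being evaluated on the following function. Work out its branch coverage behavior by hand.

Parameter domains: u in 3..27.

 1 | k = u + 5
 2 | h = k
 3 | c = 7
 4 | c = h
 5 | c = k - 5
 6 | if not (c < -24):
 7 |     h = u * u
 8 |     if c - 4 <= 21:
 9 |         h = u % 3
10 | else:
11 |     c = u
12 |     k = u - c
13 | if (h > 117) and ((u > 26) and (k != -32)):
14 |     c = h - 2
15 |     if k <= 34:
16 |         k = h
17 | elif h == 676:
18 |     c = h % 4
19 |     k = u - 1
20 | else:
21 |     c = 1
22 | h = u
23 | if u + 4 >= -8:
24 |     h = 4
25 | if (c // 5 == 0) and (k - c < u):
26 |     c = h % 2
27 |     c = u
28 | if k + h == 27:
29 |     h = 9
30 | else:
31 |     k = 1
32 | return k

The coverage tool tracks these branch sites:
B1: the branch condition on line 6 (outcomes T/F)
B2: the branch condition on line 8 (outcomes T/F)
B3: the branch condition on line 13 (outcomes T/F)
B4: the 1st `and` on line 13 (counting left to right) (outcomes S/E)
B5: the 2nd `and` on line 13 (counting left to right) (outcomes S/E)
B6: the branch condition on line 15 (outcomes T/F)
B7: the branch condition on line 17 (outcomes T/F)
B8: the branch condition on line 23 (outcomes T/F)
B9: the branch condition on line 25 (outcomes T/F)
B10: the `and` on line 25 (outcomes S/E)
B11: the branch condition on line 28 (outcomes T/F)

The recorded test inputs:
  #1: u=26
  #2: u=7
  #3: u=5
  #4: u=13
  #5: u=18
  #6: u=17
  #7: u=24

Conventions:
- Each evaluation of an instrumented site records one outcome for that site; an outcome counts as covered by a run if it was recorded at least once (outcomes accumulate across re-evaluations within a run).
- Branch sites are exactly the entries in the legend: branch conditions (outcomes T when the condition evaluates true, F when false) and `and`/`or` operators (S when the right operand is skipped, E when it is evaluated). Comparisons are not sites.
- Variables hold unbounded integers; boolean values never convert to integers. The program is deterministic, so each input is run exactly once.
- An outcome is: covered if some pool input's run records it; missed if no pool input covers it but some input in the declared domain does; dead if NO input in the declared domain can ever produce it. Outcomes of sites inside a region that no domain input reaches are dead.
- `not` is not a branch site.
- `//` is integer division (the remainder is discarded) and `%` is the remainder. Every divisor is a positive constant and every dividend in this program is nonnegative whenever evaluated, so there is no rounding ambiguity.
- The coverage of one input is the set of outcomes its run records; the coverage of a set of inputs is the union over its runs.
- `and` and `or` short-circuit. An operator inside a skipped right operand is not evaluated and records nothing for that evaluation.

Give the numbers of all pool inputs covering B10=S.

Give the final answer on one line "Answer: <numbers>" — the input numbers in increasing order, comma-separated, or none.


input #1 (u=26): does not produce B10=S
input #2 (u=7): does not produce B10=S
input #3 (u=5): does not produce B10=S
input #4 (u=13): does not produce B10=S
input #5 (u=18): does not produce B10=S
input #6 (u=17): does not produce B10=S
input #7 (u=24): does not produce B10=S
Answer: none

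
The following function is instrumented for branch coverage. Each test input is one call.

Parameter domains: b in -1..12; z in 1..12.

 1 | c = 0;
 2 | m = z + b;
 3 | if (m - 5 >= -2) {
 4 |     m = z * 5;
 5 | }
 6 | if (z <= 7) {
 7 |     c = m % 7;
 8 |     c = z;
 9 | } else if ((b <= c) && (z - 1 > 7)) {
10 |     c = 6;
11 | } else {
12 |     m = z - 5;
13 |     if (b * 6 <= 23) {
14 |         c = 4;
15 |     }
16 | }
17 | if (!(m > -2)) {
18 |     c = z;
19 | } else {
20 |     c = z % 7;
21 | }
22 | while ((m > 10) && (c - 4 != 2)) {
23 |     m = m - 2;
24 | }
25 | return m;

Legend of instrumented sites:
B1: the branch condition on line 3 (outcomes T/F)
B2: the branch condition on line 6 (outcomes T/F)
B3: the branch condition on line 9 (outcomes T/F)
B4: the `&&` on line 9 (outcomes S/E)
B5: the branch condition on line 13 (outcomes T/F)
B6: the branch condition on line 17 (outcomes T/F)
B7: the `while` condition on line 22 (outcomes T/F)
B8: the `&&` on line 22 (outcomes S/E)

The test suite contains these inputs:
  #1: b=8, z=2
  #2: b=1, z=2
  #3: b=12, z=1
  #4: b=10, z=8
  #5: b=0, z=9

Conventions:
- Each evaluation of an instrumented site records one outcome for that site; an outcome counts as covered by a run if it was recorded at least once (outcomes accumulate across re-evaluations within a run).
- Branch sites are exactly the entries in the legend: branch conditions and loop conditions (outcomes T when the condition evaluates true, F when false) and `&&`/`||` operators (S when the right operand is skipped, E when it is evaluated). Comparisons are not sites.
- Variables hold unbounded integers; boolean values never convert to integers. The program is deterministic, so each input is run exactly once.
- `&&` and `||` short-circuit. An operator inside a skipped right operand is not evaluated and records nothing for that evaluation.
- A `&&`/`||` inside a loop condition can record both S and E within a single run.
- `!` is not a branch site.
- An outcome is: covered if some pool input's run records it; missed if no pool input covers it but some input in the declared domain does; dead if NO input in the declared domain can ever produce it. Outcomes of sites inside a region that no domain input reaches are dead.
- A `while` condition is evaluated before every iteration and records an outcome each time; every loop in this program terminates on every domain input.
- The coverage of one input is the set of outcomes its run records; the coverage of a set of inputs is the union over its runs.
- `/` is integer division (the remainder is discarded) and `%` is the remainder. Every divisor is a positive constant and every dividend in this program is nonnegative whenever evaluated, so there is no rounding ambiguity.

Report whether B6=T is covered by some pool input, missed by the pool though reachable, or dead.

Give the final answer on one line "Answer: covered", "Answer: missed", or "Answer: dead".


no pool input records B6=T
checking all 168 inputs in the declared domain: B6=T is never recorded -> dead
Answer: dead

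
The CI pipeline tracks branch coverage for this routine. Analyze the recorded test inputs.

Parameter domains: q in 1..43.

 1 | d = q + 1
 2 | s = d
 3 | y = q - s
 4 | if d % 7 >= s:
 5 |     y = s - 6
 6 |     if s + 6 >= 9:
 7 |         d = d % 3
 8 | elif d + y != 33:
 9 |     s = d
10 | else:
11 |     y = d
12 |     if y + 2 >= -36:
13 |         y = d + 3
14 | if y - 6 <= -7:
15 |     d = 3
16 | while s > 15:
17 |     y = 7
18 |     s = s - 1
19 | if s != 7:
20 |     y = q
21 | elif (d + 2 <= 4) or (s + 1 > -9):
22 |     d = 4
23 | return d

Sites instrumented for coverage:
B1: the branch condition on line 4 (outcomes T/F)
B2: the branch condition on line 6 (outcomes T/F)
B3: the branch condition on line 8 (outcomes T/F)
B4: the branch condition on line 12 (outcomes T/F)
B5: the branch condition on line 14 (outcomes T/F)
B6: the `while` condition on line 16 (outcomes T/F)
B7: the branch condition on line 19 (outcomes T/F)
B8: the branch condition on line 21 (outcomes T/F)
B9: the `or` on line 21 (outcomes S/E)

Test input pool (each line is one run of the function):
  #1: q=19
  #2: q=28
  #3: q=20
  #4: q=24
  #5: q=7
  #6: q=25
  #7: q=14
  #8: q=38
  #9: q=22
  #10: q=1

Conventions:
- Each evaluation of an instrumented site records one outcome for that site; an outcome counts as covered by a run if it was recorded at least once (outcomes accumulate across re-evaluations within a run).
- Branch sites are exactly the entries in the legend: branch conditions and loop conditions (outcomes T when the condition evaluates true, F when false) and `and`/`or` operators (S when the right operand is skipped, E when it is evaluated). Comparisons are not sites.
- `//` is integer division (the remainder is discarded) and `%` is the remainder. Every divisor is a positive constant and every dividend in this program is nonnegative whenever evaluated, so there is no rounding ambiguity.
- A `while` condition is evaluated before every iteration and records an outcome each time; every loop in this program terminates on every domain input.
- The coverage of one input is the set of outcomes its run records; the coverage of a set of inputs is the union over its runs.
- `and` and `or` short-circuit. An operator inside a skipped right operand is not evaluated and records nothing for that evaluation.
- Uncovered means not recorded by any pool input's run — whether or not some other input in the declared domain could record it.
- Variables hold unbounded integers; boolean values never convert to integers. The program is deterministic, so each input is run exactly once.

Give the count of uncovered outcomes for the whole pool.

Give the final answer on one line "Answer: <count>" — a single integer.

input #1, q=19: events B1->F, B3->T, B5->T, B6->T, B6->T, B6->T, B6->T, B6->T, B6->F, B7->T; outcomes B1=F, B3=T, B5=T, B6=T, B6=F, B7=T
input #2, q=28: events B1->F, B3->T, B5->T, B6->T, B6->T, B6->T, B6->T, B6->T, B6->T, B6->T, B6->T, B6->T, B6->T, B6->T, ...; outcomes B1=F, B3=T, B5=T, B6=T, B6=F, B7=T
input #3, q=20: events B1->F, B3->T, B5->T, B6->T, B6->T, B6->T, B6->T, B6->T, B6->T, B6->F, B7->T; outcomes B1=F, B3=T, B5=T, B6=T, B6=F, B7=T
input #4, q=24: events B1->F, B3->T, B5->T, B6->T, B6->T, B6->T, B6->T, B6->T, B6->T, B6->T, B6->T, B6->T, B6->T, B6->F, ...; outcomes B1=F, B3=T, B5=T, B6=T, B6=F, B7=T
input #5, q=7: events B1->F, B3->T, B5->T, B6->F, B7->T; outcomes B1=F, B3=T, B5=T, B6=F, B7=T
input #6, q=25: events B1->F, B3->T, B5->T, B6->T, B6->T, B6->T, B6->T, B6->T, B6->T, B6->T, B6->T, B6->T, B6->T, B6->T, ...; outcomes B1=F, B3=T, B5=T, B6=T, B6=F, B7=T
input #7, q=14: events B1->F, B3->T, B5->T, B6->F, B7->T; outcomes B1=F, B3=T, B5=T, B6=F, B7=T
input #8, q=38: events B1->F, B3->T, B5->T, B6->T, B6->T, B6->T, B6->T, B6->T, B6->T, B6->T, B6->T, B6->T, B6->T, B6->T, ...; outcomes B1=F, B3=T, B5=T, B6=T, B6=F, B7=T
input #9, q=22: events B1->F, B3->T, B5->T, B6->T, B6->T, B6->T, B6->T, B6->T, B6->T, B6->T, B6->T, B6->F, B7->T; outcomes B1=F, B3=T, B5=T, B6=T, B6=F, B7=T
input #10, q=1: events B1->T, B2->F, B5->T, B6->F, B7->T; outcomes B1=T, B2=F, B5=T, B6=F, B7=T
union over the pool: B1=T, B1=F, B2=F, B3=T, B5=T, B6=T, B6=F, B7=T
uncovered (10 of 18): B2=T, B3=F, B4=T, B4=F, B5=F, B7=F, B8=T, B8=F, B9=S, B9=E

Answer: 10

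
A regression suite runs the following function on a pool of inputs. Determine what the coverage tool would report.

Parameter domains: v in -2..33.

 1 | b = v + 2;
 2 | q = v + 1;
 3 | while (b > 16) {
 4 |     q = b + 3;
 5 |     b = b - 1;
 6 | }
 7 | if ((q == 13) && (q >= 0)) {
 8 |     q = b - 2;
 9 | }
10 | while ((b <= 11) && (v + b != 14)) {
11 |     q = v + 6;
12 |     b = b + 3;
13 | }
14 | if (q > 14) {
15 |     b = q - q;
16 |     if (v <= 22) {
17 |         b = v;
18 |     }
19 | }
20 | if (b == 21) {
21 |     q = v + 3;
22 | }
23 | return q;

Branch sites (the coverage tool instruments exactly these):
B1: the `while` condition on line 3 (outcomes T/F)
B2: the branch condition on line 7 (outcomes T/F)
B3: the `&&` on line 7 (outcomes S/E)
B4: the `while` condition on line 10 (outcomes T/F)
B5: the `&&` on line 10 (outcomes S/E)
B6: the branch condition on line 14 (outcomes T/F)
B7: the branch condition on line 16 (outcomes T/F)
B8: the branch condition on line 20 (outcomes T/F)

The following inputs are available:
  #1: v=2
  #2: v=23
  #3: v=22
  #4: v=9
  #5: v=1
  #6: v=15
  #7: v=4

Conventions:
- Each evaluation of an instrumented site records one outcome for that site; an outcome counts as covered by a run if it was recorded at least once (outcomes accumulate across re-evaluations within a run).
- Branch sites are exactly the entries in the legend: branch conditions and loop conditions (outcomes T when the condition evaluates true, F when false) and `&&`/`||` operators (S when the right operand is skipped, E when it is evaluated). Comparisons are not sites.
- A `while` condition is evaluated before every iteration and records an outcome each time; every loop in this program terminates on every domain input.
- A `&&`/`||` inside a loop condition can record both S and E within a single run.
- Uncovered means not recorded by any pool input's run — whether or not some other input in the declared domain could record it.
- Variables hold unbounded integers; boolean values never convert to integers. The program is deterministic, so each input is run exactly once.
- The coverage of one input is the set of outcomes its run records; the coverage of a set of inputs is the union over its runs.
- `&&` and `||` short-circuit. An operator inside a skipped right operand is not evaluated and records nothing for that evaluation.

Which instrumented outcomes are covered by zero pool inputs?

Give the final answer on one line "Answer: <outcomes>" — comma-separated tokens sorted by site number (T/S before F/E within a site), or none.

test 1 (v=2) hits B1=F, B2=F, B3=S, B4=T, B4=F, B5=S, B5=E, B6=F, B8=F
test 2 (v=23) hits B1=T, B1=F, B2=F, B3=S, B4=F, B5=S, B6=T, B7=F, B8=F
test 3 (v=22) hits B1=T, B1=F, B2=F, B3=S, B4=F, B5=S, B6=T, B7=T, B8=F
test 4 (v=9) hits B1=F, B2=F, B3=S, B4=T, B4=F, B5=S, B5=E, B6=T, B7=T, B8=F
test 5 (v=1) hits B1=F, B2=F, B3=S, B4=T, B4=F, B5=S, B5=E, B6=F, B8=F
test 6 (v=15) hits B1=T, B1=F, B2=F, B3=S, B4=F, B5=S, B6=T, B7=T, B8=F
test 7 (v=4) hits B1=F, B2=F, B3=S, B4=T, B4=F, B5=S, B5=E, B6=F, B8=F
union over the pool: B1=T, B1=F, B2=F, B3=S, B4=T, B4=F, B5=S, B5=E, B6=T, B6=F, B7=T, B7=F, B8=F
uncovered (3 of 16): B2=T, B3=E, B8=T

Answer: B2=T, B3=E, B8=T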